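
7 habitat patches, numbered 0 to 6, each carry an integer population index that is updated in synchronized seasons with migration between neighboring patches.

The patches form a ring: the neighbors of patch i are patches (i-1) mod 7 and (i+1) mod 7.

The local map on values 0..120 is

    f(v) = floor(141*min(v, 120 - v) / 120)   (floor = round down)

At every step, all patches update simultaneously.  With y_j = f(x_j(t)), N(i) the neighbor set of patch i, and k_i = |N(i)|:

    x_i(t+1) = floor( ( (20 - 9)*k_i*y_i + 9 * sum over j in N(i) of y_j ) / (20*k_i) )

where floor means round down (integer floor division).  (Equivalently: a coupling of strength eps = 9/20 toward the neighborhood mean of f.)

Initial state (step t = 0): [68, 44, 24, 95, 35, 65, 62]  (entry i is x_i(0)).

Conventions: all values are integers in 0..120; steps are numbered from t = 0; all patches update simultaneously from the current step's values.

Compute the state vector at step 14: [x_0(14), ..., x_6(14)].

Simulating step by step:
t=0: [68, 44, 24, 95, 35, 65, 62]
t=1: [60, 48, 33, 31, 43, 59, 65]
t=2: [65, 55, 41, 39, 51, 63, 66]
t=3: [63, 60, 50, 48, 57, 63, 63]
t=4: [66, 66, 60, 58, 63, 66, 66]
t=5: [63, 64, 67, 68, 65, 63, 63]
t=6: [65, 64, 62, 61, 63, 65, 66]
t=7: [64, 65, 67, 68, 66, 64, 63]
t=8: [65, 63, 62, 61, 63, 64, 65]
t=9: [64, 66, 67, 68, 66, 65, 64]
t=10: [64, 63, 62, 61, 62, 64, 64]
t=11: [65, 66, 67, 68, 67, 65, 65]
t=12: [63, 63, 62, 61, 62, 63, 64]
t=13: [65, 66, 67, 68, 67, 66, 65]
t=14: [63, 63, 62, 61, 62, 63, 63]

Answer: [63, 63, 62, 61, 62, 63, 63]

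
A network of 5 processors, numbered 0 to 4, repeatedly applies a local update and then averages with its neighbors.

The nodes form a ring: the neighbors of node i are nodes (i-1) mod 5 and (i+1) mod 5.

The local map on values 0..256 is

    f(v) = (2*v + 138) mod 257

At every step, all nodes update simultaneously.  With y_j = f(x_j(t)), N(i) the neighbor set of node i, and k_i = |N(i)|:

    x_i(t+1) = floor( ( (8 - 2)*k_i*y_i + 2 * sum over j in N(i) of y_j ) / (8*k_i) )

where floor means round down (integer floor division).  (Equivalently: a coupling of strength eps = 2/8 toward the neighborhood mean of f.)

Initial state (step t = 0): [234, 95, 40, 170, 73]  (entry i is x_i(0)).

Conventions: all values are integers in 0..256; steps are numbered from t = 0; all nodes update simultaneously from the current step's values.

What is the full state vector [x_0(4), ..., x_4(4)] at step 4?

Simulating step by step:
t=0: [234, 95, 40, 170, 73]
t=1: [81, 92, 200, 196, 59]
t=2: [72, 57, 28, 47, 199]
t=3: [53, 216, 206, 201, 48]
t=4: [219, 77, 37, 53, 209]

Answer: [219, 77, 37, 53, 209]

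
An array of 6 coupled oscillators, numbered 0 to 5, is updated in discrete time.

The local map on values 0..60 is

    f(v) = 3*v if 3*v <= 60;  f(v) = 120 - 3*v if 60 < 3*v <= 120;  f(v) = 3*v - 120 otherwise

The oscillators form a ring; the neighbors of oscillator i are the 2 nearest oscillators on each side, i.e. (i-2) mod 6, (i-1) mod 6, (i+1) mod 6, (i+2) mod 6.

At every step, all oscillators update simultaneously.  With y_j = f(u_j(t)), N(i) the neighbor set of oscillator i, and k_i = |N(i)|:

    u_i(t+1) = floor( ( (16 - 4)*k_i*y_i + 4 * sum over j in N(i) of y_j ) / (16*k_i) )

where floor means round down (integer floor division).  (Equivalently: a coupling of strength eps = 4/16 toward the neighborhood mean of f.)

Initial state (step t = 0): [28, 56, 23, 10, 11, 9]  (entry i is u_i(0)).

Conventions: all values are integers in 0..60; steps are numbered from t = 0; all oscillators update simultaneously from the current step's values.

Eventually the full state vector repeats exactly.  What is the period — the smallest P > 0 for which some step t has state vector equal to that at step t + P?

Answer: 9
Key observation: The state at step 34, [41, 22, 41, 41, 22, 41], reappears at step 43 — and no state repeats earlier — so the cycle the system enters has period 9.

Derivation:
t=0: [28, 56, 23, 10, 11, 9]
t=1: [36, 45, 47, 32, 33, 29]
t=2: [14, 16, 20, 23, 21, 29]
t=3: [43, 47, 57, 50, 54, 37]
t=4: [14, 21, 44, 30, 37, 13]
t=5: [38, 50, 17, 29, 14, 37]
t=6: [12, 28, 45, 33, 37, 13]
t=7: [33, 33, 17, 21, 13, 35]
t=8: [23, 24, 46, 50, 38, 19]
t=9: [46, 45, 21, 30, 14, 51]
t=10: [22, 19, 49, 31, 40, 31]
t=11: [47, 51, 28, 27, 8, 28]
t=12: [23, 33, 34, 37, 26, 34]
t=13: [44, 21, 21, 12, 37, 21]
t=14: [20, 52, 49, 38, 16, 49]
t=15: [53, 34, 29, 13, 43, 29]
t=16: [35, 22, 31, 35, 15, 31]
t=17: [20, 45, 28, 20, 39, 28]
t=18: [50, 23, 35, 50, 14, 35]
t=19: [30, 43, 20, 30, 37, 20]
t=20: [31, 18, 49, 31, 18, 49]
t=21: [30, 47, 30, 30, 47, 30]
t=22: [28, 23, 28, 28, 23, 28]
t=23: [37, 47, 37, 37, 47, 37]
t=24: [10, 18, 10, 10, 18, 10]
t=25: [33, 48, 33, 33, 48, 33]
t=26: [21, 23, 21, 21, 23, 21]
t=27: [56, 52, 56, 56, 52, 56]
t=28: [46, 39, 46, 46, 39, 46]
t=29: [16, 6, 16, 16, 6, 16]
t=30: [44, 25, 44, 44, 25, 44]
t=31: [16, 36, 16, 16, 36, 16]
t=32: [43, 21, 43, 43, 21, 43]
t=33: [15, 45, 15, 15, 45, 15]
t=34: [41, 22, 41, 41, 22, 41]
t=35: [9, 41, 9, 9, 41, 9]
t=36: [24, 9, 24, 24, 9, 24]
t=37: [45, 32, 45, 45, 32, 45]
t=38: [16, 21, 16, 16, 21, 16]
t=39: [49, 54, 49, 49, 54, 49]
t=40: [28, 38, 28, 28, 38, 28]
t=41: [32, 13, 32, 32, 13, 32]
t=42: [25, 35, 25, 25, 35, 25]
t=43: [41, 22, 41, 41, 22, 41]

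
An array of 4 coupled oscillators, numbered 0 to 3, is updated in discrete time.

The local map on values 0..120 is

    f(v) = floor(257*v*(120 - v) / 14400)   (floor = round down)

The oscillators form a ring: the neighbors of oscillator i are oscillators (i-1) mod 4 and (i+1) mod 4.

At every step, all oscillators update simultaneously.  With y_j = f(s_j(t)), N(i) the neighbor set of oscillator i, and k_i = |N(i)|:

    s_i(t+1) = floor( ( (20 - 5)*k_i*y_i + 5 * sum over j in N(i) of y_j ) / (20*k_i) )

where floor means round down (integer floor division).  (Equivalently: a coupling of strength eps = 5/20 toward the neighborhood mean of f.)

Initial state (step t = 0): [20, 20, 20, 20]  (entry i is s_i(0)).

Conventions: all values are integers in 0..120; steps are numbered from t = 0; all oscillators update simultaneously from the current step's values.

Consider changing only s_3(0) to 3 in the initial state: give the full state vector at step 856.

Answer: [63, 64, 63, 63]
Key observation: The state at step 5, [63, 63, 63, 64], reappears at step 7: the system is in a cycle of period 2 from step 5 on.  Therefore the state at step 856 equals the state at step 5 + ((856 - 5) mod 2) = 6, which is [63, 64, 63, 63].

Derivation:
t=0: [20, 20, 20, 3]
t=1: [31, 35, 31, 13]
t=2: [46, 52, 46, 30]
t=3: [58, 62, 58, 51]
t=4: [63, 64, 63, 62]
t=5: [63, 63, 63, 64]
t=6: [63, 64, 63, 63]
t=7: [63, 63, 63, 64]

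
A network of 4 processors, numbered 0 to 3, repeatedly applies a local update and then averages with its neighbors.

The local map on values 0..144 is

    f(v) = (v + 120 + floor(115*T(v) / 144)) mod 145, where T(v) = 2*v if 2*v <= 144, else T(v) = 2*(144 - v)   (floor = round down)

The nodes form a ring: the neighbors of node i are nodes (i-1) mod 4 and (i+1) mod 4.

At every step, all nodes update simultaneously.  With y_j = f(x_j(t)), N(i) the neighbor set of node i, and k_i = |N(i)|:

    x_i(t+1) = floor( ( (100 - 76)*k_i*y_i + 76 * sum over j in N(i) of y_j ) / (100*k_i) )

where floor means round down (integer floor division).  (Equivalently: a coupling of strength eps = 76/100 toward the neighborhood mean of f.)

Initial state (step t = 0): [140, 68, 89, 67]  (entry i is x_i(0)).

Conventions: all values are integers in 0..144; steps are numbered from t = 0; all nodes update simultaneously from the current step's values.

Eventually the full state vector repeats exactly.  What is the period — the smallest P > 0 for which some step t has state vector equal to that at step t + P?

Answer: 2
Key observation: The state at step 56, [129, 129, 129, 129], reappears at step 58 — and no state repeats earlier — so the cycle the system enters has period 2.

Derivation:
t=0: [140, 68, 89, 67]
t=1: [32, 49, 5, 49]
t=2: [91, 96, 109, 96]
t=3: [2, 55, 34, 55]
t=4: [118, 99, 104, 99]
t=5: [32, 104, 34, 104]
t=6: [121, 80, 123, 80]
t=7: [40, 102, 40, 102]
t=8: [128, 93, 128, 93]
t=9: [33, 98, 33, 98]
t=10: [15, 45, 15, 45]
t=11: [72, 31, 72, 31]
t=12: [45, 26, 45, 26]
t=13: [53, 79, 53, 79]
t=14: [36, 88, 36, 88]
t=15: [21, 53, 21, 53]
t=16: [92, 48, 92, 48]
t=17: [76, 27, 76, 27]
t=18: [37, 21, 37, 21]
t=19: [39, 60, 39, 60]
t=20: [117, 88, 117, 88]
t=21: [37, 104, 37, 104]
t=22: [124, 88, 124, 88]
t=23: [36, 100, 36, 100]
t=24: [16, 51, 16, 51]
t=25: [85, 37, 85, 37]
t=26: [56, 23, 56, 23]
t=27: [54, 99, 54, 99]
t=28: [27, 87, 27, 87]
t=29: [16, 36, 16, 36]
t=30: [55, 28, 55, 28]
t=31: [63, 100, 63, 100]
t=32: [33, 104, 33, 104]
t=33: [122, 79, 122, 79]
t=34: [40, 103, 40, 103]
t=35: [127, 93, 127, 93]
t=36: [34, 99, 34, 99]
t=37: [15, 47, 15, 47]
t=38: [76, 33, 76, 33]
t=39: [48, 25, 48, 25]
t=40: [53, 84, 53, 84]
t=41: [33, 87, 33, 87]
t=42: [20, 47, 20, 47]
t=43: [79, 43, 79, 43]
t=44: [68, 29, 68, 29]
t=45: [39, 16, 39, 16]
t=46: [30, 61, 30, 61]
t=47: [113, 71, 113, 71]
t=48: [43, 107, 43, 107]
t=49: [127, 99, 127, 99]
t=50: [30, 98, 30, 98]
t=51: [13, 39, 13, 39]
t=52: [59, 24, 59, 24]
t=53: [58, 106, 58, 106]
t=54: [137, 128, 137, 128]
t=55: [126, 124, 126, 124]
t=56: [129, 129, 129, 129]
t=57: [127, 127, 127, 127]
t=58: [129, 129, 129, 129]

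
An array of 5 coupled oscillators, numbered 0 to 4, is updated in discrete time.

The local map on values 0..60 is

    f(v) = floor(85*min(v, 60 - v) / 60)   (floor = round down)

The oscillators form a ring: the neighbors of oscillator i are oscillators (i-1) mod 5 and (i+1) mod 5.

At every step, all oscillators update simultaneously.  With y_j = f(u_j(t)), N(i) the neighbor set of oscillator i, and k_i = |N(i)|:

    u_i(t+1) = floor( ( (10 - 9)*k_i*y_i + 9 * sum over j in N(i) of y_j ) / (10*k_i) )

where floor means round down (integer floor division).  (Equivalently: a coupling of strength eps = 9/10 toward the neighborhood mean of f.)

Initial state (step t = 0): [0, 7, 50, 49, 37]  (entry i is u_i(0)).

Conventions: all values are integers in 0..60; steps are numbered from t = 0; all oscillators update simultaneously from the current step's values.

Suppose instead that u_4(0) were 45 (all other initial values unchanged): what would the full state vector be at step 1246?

Answer: [34, 34, 34, 34, 34]
Key observation: The state at step 15, [36, 36, 36, 36, 36], reappears at step 17: the system is in a cycle of period 2 from step 15 on.  Therefore the state at step 1246 equals the state at step 15 + ((1246 - 15) mod 2) = 16, which is [34, 34, 34, 34, 34].

Derivation:
t=0: [0, 7, 50, 49, 45]
t=1: [13, 7, 12, 17, 8]
t=2: [10, 16, 16, 15, 20]
t=3: [23, 18, 21, 24, 18]
t=4: [25, 29, 29, 27, 32]
t=5: [39, 38, 39, 39, 36]
t=6: [32, 29, 29, 31, 29]
t=7: [40, 40, 41, 41, 40]
t=8: [28, 27, 26, 26, 27]
t=9: [38, 37, 36, 36, 37]
t=10: [31, 32, 33, 33, 32]
t=11: [39, 39, 38, 38, 39]
t=12: [29, 29, 30, 30, 29]
t=13: [41, 41, 41, 41, 41]
t=14: [26, 26, 26, 26, 26]
t=15: [36, 36, 36, 36, 36]
t=16: [34, 34, 34, 34, 34]
t=17: [36, 36, 36, 36, 36]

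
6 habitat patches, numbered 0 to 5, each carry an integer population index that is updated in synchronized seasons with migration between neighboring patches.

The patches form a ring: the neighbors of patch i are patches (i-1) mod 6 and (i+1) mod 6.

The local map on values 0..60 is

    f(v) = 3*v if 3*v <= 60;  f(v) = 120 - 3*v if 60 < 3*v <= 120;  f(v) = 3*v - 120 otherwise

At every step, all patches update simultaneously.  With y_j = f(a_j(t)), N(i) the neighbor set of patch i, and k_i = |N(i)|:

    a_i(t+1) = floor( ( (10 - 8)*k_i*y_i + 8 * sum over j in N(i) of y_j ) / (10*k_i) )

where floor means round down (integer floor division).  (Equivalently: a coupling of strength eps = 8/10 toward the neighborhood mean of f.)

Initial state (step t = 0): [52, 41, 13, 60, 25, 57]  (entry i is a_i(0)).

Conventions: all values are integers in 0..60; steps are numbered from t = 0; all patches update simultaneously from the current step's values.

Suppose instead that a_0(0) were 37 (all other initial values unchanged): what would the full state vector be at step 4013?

Simulating step by step:
t=0: [37, 41, 13, 60, 25, 57]
t=1: [23, 19, 33, 45, 53, 31]
t=2: [43, 40, 33, 27, 24, 41]
t=3: [3, 12, 19, 35, 26, 23]
t=4: [36, 33, 31, 42, 34, 30]
t=5: [22, 19, 16, 19, 18, 18]
t=6: [55, 52, 55, 52, 55, 54]
t=7: [40, 43, 37, 43, 40, 44]
t=8: [8, 5, 9, 5, 8, 2]
t=9: [13, 23, 17, 23, 13, 20]
t=10: [52, 46, 51, 46, 52, 43]
t=11: [18, 31, 21, 31, 18, 30]
t=12: [33, 49, 33, 49, 33, 49]
t=13: [25, 22, 25, 22, 25, 22]
t=14: [52, 46, 52, 46, 52, 46]
t=15: [21, 32, 21, 32, 21, 32]
t=16: [30, 50, 30, 50, 30, 50]
t=17: [30, 30, 30, 30, 30, 30]
t=18: [30, 30, 30, 30, 30, 30]

Answer: [30, 30, 30, 30, 30, 30]
Key observation: The state at step 17, [30, 30, 30, 30, 30, 30], reappears at step 18: the system is in a cycle of period 1 from step 17 on.  Therefore the state at step 4013 equals the state at step 17 + ((4013 - 17) mod 1) = 17, which is [30, 30, 30, 30, 30, 30].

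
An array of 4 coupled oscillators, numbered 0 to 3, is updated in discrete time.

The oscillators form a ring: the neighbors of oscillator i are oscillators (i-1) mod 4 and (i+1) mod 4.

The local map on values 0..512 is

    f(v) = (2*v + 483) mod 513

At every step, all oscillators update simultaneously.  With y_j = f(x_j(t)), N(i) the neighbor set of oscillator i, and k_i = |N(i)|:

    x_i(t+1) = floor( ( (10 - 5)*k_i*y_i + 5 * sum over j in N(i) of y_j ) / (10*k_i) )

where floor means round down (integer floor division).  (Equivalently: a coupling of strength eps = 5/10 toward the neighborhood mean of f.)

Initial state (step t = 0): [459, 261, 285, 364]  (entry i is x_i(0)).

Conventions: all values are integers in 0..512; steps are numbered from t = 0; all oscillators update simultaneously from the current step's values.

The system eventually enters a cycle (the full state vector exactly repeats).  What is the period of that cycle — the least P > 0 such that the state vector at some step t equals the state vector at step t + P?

Simulating step by step:
t=0: [459, 261, 285, 364]
t=1: [356, 346, 182, 193]
t=2: [210, 200, 293, 303]
t=3: [303, 293, 129, 139]
t=4: [104, 94, 186, 196]
t=5: [219, 209, 301, 311]
t=6: [320, 310, 146, 156]
t=7: [138, 128, 220, 230]
t=8: [287, 277, 369, 379]
t=9: [72, 62, 154, 164]
t=10: [155, 145, 237, 247]
t=11: [321, 311, 403, 413]
t=12: [140, 130, 222, 232]
t=13: [291, 281, 373, 383]
t=14: [80, 70, 162, 172]
t=15: [171, 161, 253, 263]
t=16: [353, 343, 435, 445]
t=17: [204, 194, 286, 296]
t=18: [290, 280, 116, 126]
t=19: [78, 68, 160, 170]
t=20: [167, 157, 249, 259]
t=21: [345, 335, 427, 437]
t=22: [188, 178, 270, 280]
t=23: [258, 377, 340, 222]
t=24: [399, 261, 224, 362]
t=25: [295, 414, 377, 258]
t=26: [216, 207, 298, 307]
t=27: [314, 305, 140, 149]
t=28: [126, 117, 208, 217]
t=29: [263, 254, 345, 354]
t=30: [408, 399, 234, 243]
t=31: [314, 305, 396, 405]
t=32: [126, 117, 208, 217]

Answer: 4
Key observation: The state at step 28, [126, 117, 208, 217], reappears at step 32 — and no state repeats earlier — so the cycle the system enters has period 4.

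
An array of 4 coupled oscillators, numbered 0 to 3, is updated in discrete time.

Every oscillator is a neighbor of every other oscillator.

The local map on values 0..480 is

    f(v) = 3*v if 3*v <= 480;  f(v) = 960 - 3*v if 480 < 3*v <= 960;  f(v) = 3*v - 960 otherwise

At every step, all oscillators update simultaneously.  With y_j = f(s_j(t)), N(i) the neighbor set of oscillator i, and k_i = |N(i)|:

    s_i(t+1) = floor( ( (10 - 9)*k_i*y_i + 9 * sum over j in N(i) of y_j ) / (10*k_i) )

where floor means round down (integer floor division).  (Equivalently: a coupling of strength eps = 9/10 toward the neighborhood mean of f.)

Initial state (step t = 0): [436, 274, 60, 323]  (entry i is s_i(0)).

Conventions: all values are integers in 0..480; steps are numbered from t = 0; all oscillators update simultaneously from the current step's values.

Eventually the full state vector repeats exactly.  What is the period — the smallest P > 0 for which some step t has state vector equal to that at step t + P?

Simulating step by step:
t=0: [436, 274, 60, 323]
t=1: [132, 174, 166, 200]
t=2: [417, 409, 404, 424]
t=3: [278, 283, 286, 274]
t=4: [117, 120, 122, 115]
t=5: [356, 354, 353, 357]
t=6: [104, 105, 106, 103]
t=7: [313, 313, 312, 314]
t=8: [21, 21, 20, 21]
t=9: [62, 62, 62, 62]
t=10: [186, 186, 186, 186]
t=11: [402, 402, 402, 402]
t=12: [246, 246, 246, 246]
t=13: [222, 222, 222, 222]
t=14: [294, 294, 294, 294]
t=15: [78, 78, 78, 78]
t=16: [234, 234, 234, 234]
t=17: [258, 258, 258, 258]
t=18: [186, 186, 186, 186]

Answer: 8
Key observation: The state at step 10, [186, 186, 186, 186], reappears at step 18 — and no state repeats earlier — so the cycle the system enters has period 8.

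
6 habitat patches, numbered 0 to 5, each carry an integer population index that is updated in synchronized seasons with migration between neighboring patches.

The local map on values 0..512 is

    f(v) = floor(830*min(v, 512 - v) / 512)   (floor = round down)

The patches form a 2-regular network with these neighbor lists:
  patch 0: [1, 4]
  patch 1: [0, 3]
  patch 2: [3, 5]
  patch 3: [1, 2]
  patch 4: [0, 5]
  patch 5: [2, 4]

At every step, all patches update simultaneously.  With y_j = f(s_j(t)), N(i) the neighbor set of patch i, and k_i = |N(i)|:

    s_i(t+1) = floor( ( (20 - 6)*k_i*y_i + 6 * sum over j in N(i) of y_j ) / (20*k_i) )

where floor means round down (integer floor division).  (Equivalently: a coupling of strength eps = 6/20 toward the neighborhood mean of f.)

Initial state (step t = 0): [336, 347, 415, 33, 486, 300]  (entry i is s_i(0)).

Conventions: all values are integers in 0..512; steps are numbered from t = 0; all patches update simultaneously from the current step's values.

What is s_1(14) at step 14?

Simulating step by step:
t=0: [336, 347, 415, 33, 486, 300]
t=1: [245, 237, 169, 100, 123, 269]
t=2: [365, 352, 274, 211, 257, 345]
t=3: [267, 268, 361, 336, 365, 308]
t=4: [372, 378, 263, 295, 275, 303]
t=5: [248, 238, 385, 338, 353, 354]
t=6: [377, 372, 224, 285, 278, 248]
t=7: [243, 245, 369, 345, 358, 392]
t=8: [372, 377, 231, 283, 262, 207]
t=9: [251, 242, 367, 348, 367, 351]
t=10: [378, 375, 243, 279, 264, 252]
t=11: [245, 244, 392, 356, 375, 404]
t=12: [370, 373, 199, 264, 241, 184]
t=13: [253, 252, 330, 363, 352, 315]
t=14: [387, 383, 290, 274, 290, 306]

Answer: s_1(14) = 383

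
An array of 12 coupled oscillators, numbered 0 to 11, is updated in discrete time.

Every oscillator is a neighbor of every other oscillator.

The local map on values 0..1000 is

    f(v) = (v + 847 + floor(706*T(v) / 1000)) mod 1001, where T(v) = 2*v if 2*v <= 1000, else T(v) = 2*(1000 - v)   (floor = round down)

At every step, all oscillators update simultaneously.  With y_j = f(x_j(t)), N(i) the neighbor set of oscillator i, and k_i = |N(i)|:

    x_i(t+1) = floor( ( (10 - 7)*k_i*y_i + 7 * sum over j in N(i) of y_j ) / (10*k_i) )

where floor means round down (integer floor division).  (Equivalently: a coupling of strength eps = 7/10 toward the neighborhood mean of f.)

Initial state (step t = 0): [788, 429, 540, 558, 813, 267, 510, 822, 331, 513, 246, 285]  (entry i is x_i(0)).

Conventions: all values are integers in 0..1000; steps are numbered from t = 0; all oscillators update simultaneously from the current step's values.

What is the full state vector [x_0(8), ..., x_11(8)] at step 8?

Answer: [726, 726, 510, 510, 726, 726, 510, 726, 726, 510, 726, 726]

Derivation:
t=0: [788, 429, 540, 558, 813, 267, 510, 822, 331, 513, 246, 285]
t=1: [596, 584, 384, 382, 594, 492, 387, 593, 528, 386, 480, 502]
t=2: [210, 211, 390, 389, 210, 215, 392, 210, 217, 391, 208, 219]
t=3: [465, 466, 568, 568, 465, 468, 569, 465, 469, 569, 464, 471]
t=4: [728, 728, 505, 505, 728, 730, 505, 728, 730, 505, 728, 732]
t=5: [726, 726, 511, 511, 726, 725, 511, 726, 725, 511, 726, 725]
t=6: [726, 726, 510, 510, 726, 726, 510, 726, 726, 510, 726, 726]
t=7: [725, 725, 510, 510, 725, 725, 510, 725, 725, 510, 725, 725]
t=8: [726, 726, 510, 510, 726, 726, 510, 726, 726, 510, 726, 726]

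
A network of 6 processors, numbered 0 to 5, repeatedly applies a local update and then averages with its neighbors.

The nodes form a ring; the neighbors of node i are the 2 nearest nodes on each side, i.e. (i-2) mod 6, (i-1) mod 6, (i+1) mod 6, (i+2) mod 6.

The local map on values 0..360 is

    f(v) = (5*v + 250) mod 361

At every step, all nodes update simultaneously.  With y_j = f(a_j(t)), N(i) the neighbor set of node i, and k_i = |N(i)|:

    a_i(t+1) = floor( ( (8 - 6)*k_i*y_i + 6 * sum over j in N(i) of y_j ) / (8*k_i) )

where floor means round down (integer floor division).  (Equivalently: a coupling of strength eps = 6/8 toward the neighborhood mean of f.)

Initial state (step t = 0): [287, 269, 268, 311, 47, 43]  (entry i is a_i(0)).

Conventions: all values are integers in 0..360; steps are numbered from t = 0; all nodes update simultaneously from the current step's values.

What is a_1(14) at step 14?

Answer: a_1(14) = 192

Derivation:
t=0: [287, 269, 268, 311, 47, 43]
t=1: [158, 129, 133, 98, 123, 122]
t=2: [200, 168, 170, 125, 160, 156]
t=3: [165, 122, 127, 162, 202, 199]
t=4: [208, 225, 229, 204, 234, 229]
t=5: [286, 263, 269, 281, 275, 269]
t=6: [172, 170, 178, 166, 185, 178]
t=7: [48, 97, 106, 131, 116, 106]
t=8: [76, 83, 95, 90, 107, 95]
t=9: [137, 191, 183, 154, 130, 183]
t=10: [140, 157, 172, 161, 171, 172]
t=11: [129, 193, 174, 156, 120, 174]
t=12: [105, 137, 148, 139, 136, 148]
t=13: [192, 205, 197, 235, 204, 197]
t=14: [159, 192, 197, 213, 191, 197]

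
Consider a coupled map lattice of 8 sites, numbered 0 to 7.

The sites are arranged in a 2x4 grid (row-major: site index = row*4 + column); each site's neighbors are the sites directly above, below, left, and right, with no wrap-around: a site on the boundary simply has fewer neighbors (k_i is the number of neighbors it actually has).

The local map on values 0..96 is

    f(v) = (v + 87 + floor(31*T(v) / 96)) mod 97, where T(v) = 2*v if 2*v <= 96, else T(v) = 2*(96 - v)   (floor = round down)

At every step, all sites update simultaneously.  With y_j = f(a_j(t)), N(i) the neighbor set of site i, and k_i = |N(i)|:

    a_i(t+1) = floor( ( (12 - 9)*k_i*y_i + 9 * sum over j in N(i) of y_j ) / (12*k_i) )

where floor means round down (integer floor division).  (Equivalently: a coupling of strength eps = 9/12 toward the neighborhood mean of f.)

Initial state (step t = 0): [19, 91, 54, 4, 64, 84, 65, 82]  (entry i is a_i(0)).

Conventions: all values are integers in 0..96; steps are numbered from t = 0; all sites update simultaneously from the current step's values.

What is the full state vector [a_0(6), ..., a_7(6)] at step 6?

Simulating step by step:
t=0: [19, 91, 54, 4, 64, 84, 65, 82]
t=1: [64, 64, 80, 80, 56, 78, 77, 83]
t=2: [72, 76, 78, 80, 75, 75, 79, 79]
t=3: [77, 78, 79, 79, 77, 78, 78, 79]
t=4: [79, 79, 79, 79, 79, 79, 79, 79]
t=5: [79, 79, 79, 79, 79, 79, 79, 79]
t=6: [79, 79, 79, 79, 79, 79, 79, 79]

Answer: [79, 79, 79, 79, 79, 79, 79, 79]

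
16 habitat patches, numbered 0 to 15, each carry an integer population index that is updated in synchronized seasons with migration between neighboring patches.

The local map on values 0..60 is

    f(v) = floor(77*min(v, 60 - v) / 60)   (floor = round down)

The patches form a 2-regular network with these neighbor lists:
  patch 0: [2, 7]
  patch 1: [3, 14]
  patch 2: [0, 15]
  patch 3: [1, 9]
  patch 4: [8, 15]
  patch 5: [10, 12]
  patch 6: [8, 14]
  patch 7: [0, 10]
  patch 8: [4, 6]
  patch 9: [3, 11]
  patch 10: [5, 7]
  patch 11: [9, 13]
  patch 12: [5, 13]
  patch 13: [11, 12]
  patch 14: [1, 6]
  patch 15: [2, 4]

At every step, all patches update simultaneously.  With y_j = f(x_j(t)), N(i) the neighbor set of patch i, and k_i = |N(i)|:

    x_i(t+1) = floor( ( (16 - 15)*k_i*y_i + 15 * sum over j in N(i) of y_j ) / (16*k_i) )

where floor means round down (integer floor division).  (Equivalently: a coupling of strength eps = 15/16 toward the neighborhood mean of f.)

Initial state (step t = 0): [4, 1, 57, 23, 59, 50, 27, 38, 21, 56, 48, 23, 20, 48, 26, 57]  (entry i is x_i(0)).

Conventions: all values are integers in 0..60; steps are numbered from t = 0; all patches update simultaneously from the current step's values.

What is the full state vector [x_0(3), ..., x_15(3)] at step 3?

Answer: [17, 31, 11, 17, 21, 28, 31, 17, 22, 33, 24, 18, 23, 33, 24, 12]

Derivation:
t=0: [4, 1, 57, 23, 59, 50, 27, 38, 21, 56, 48, 23, 20, 48, 26, 57]
t=1: [14, 29, 3, 4, 13, 19, 29, 11, 18, 27, 19, 11, 14, 26, 18, 2]
t=2: [9, 15, 9, 33, 12, 20, 23, 20, 26, 11, 19, 32, 27, 16, 36, 9]
t=3: [17, 31, 11, 17, 21, 28, 31, 17, 22, 33, 24, 18, 23, 33, 24, 12]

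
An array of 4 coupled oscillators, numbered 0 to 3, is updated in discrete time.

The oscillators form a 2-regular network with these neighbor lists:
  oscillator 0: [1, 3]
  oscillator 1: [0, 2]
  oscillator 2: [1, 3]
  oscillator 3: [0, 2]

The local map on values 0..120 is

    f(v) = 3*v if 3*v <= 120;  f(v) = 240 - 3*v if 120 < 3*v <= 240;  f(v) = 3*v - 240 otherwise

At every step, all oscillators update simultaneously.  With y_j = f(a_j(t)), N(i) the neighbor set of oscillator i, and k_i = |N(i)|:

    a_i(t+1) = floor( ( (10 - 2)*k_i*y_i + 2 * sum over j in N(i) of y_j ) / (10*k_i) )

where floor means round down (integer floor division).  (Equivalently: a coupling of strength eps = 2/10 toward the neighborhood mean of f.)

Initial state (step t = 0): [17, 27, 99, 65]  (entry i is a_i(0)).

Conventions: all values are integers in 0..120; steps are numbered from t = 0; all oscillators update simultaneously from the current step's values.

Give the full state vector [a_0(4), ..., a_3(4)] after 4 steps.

Simulating step by step:
t=0: [17, 27, 99, 65]
t=1: [53, 75, 58, 46]
t=2: [76, 26, 64, 96]
t=3: [22, 68, 51, 44]
t=4: [67, 44, 84, 101]

Answer: [67, 44, 84, 101]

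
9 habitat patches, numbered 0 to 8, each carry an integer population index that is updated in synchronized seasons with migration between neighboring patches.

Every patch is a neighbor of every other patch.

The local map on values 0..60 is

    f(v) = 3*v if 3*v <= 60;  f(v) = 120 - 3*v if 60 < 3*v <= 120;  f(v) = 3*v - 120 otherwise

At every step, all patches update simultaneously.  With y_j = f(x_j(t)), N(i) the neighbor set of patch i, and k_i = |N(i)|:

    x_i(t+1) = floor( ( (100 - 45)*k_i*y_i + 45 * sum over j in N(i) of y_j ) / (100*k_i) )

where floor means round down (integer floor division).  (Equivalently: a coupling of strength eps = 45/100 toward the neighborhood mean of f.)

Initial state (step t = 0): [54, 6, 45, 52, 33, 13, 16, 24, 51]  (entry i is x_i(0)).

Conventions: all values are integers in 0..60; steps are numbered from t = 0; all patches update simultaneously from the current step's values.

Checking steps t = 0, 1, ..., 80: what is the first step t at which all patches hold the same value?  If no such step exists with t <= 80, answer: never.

Simulating step by step:
t=0: [54, 6, 45, 52, 33, 13, 16, 24, 51]  (not all equal)
t=1: [37, 25, 24, 34, 27, 36, 40, 40, 33]  (not all equal)
t=2: [15, 33, 34, 19, 30, 16, 10, 10, 21]  (not all equal)
t=3: [41, 29, 27, 47, 33, 42, 33, 33, 47]  (not all equal)
t=4: [11, 26, 29, 20, 20, 13, 20, 20, 20]  (not all equal)
t=5: [41, 45, 41, 54, 54, 44, 54, 54, 54]  (not all equal)
t=6: [15, 21, 15, 34, 34, 19, 34, 34, 34]  (not all equal)
t=7: [38, 44, 38, 25, 25, 44, 25, 25, 25]  (not all equal)
t=8: [17, 20, 17, 36, 36, 20, 36, 36, 36]  (not all equal)
t=9: [41, 45, 41, 21, 21, 45, 21, 21, 21]  (not all equal)
t=10: [19, 25, 19, 46, 46, 25, 46, 46, 46]  (not all equal)
t=11: [44, 38, 44, 25, 25, 38, 25, 25, 25]  (not all equal)
t=12: [20, 17, 20, 36, 36, 17, 36, 36, 36]  (not all equal)
t=13: [45, 41, 45, 21, 21, 41, 21, 21, 21]  (not all equal)
t=14: [25, 19, 25, 46, 46, 19, 46, 46, 46]  (not all equal)
t=15: [38, 44, 38, 25, 25, 44, 25, 25, 25]  (not all equal)

Answer: never
Key observation: The state at step 7 reappears at step 15 — the system is in a cycle of period 8 from step 7 on.  No step 0..15 is synchronized, and the cycle repeats forever, so no step up to 80 (or ever) has all patches equal.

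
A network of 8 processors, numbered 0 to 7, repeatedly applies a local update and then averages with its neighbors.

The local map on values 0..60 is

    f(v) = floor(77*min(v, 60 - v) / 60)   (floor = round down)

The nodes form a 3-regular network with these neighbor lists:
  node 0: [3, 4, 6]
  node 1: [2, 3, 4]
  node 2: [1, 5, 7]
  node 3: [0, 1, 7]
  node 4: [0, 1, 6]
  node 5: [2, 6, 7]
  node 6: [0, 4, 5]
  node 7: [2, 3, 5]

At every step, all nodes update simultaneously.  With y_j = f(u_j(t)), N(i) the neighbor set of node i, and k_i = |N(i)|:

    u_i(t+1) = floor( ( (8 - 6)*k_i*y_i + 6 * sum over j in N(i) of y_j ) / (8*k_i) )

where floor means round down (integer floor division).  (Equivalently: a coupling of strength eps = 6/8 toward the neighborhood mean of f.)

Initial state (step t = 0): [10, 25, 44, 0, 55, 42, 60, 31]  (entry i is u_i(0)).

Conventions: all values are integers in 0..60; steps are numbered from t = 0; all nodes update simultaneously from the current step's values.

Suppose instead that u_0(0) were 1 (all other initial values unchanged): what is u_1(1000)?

Answer: u_1(1000) = 34
Key observation: The state at step 8, [34, 34, 34, 34, 34, 34, 34, 34], reappears at step 10: the system is in a cycle of period 2 from step 8 on.  Therefore the state at step 1000 equals the state at step 8 + ((1000 - 8) mod 2) = 8, which is [34, 34, 34, 34, 34, 34, 34, 34].

Derivation:
t=0: [1, 25, 44, 0, 55, 42, 60, 31]
t=1: [1, 14, 28, 17, 9, 20, 7, 20]
t=2: [10, 21, 25, 16, 9, 23, 11, 26]
t=3: [14, 22, 30, 22, 15, 27, 16, 28]
t=4: [21, 28, 33, 27, 21, 31, 22, 33]
t=5: [28, 32, 35, 32, 28, 33, 29, 34]
t=6: [35, 34, 33, 34, 35, 34, 35, 33]
t=7: [32, 33, 33, 33, 32, 33, 32, 33]
t=8: [34, 34, 34, 34, 34, 34, 34, 34]
t=9: [33, 33, 33, 33, 33, 33, 33, 33]
t=10: [34, 34, 34, 34, 34, 34, 34, 34]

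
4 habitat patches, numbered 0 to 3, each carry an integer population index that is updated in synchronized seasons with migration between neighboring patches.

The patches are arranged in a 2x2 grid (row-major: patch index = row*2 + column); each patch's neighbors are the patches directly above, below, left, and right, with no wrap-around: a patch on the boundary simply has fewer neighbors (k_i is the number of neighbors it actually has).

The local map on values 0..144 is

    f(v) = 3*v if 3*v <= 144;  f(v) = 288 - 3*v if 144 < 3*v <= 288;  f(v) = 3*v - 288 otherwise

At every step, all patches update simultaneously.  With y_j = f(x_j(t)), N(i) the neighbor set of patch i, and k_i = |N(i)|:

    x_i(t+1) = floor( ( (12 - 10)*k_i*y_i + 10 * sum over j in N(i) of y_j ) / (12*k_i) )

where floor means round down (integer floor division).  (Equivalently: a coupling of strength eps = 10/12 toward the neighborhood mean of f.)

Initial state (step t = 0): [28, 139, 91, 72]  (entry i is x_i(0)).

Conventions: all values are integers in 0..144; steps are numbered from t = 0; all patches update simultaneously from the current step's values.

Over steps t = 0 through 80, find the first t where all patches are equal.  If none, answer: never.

Simulating step by step:
t=0: [28, 139, 91, 72]  (not all equal)
t=1: [74, 86, 67, 72]  (not all equal)
t=2: [59, 62, 72, 60]  (not all equal)
t=3: [91, 108, 103, 90]  (not all equal)
t=4: [26, 19, 17, 26]  (not all equal)
t=5: [58, 74, 73, 58]  (not all equal)
t=6: [75, 106, 106, 75]  (not all equal)
t=7: [35, 57, 57, 35]  (not all equal)
t=8: [115, 107, 107, 115]  (not all equal)
t=9: [37, 53, 53, 37]  (not all equal)
t=10: [126, 114, 114, 126]  (not all equal)
t=11: [60, 84, 84, 60]  (not all equal)
t=12: [48, 96, 96, 48]  (not all equal)
t=13: [24, 120, 120, 24]  (not all equal)
t=14: [72, 72, 72, 72]  (all equal)

Answer: 14
Key observation: Synchronization is absorbing here: once all patches are equal they stay equal, and step 14 is the first all-equal step.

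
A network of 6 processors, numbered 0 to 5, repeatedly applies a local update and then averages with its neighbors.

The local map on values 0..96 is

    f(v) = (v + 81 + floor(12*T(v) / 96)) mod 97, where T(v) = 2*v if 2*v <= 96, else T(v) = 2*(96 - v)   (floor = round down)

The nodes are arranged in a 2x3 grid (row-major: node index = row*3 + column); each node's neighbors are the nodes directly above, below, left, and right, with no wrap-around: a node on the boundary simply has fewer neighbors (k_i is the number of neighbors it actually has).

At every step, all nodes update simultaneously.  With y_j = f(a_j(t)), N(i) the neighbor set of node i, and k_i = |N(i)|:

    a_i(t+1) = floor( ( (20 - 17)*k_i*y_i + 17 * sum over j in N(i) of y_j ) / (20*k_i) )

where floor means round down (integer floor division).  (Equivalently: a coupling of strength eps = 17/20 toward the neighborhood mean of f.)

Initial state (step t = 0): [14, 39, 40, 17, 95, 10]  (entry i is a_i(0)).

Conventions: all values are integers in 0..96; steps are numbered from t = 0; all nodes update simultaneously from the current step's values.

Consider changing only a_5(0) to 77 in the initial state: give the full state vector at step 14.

Answer: [34, 34, 34, 34, 34, 34]
Key observation: This trace re-runs the system from the modified initial state.

Derivation:
t=0: [14, 39, 40, 17, 95, 77]
t=1: [15, 37, 46, 34, 40, 57]
t=2: [24, 26, 40, 19, 35, 39]
t=3: [11, 23, 25, 18, 19, 30]
t=4: [21, 34, 16, 43, 12, 12]
t=5: [28, 35, 52, 50, 59, 56]
t=6: [33, 37, 39, 36, 42, 49]
t=7: [28, 30, 36, 30, 34, 35]
t=8: [20, 24, 24, 22, 23, 27]
t=9: [11, 12, 15, 10, 13, 13]
t=10: [94, 41, 41, 53, 53, 0]
t=11: [46, 50, 54, 60, 53, 47]
t=12: [47, 45, 44, 45, 46, 46]
t=13: [40, 40, 40, 41, 40, 40]
t=14: [34, 34, 34, 34, 34, 34]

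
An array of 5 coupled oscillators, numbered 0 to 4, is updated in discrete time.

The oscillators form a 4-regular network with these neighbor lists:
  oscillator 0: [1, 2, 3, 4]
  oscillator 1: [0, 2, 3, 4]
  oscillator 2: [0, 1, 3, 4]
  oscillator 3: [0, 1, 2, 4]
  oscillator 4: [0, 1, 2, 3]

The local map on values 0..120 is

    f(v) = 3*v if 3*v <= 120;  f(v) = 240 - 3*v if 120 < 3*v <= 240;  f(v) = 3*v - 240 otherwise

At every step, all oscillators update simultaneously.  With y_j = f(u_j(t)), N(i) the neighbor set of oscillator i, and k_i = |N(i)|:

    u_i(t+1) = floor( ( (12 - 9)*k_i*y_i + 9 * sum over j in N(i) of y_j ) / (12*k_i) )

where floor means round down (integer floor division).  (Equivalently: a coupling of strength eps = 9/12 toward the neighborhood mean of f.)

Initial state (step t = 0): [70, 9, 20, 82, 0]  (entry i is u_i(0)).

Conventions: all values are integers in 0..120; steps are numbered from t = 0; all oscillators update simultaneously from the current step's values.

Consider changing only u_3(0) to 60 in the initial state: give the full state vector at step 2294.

Simulating step by step:
t=0: [70, 9, 20, 60, 0]
t=1: [35, 34, 36, 36, 33]
t=2: [104, 104, 104, 104, 104]
t=3: [72, 72, 72, 72, 72]
t=4: [24, 24, 24, 24, 24]
t=5: [72, 72, 72, 72, 72]

Answer: [24, 24, 24, 24, 24]
Key observation: The state at step 3, [72, 72, 72, 72, 72], reappears at step 5: the system is in a cycle of period 2 from step 3 on.  Therefore the state at step 2294 equals the state at step 3 + ((2294 - 3) mod 2) = 4, which is [24, 24, 24, 24, 24].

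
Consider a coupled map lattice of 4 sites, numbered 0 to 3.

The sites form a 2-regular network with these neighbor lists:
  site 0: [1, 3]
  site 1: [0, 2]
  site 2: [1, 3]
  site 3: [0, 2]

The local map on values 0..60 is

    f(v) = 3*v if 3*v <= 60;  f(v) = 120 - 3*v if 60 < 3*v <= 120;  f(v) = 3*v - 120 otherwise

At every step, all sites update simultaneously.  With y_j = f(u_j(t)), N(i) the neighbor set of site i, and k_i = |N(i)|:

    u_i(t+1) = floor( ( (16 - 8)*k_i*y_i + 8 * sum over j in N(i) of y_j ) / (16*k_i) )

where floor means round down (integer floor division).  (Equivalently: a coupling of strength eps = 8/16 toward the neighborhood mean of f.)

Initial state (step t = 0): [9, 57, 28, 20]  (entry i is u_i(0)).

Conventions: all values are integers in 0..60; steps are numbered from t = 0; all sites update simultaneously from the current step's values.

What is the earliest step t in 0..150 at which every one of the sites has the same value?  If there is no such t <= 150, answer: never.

Answer: 5
Key observation: Synchronization is absorbing here: once all sites are equal they stay equal, and step 5 is the first all-equal step.

Derivation:
t=0: [9, 57, 28, 20]  (not all equal)
t=1: [41, 41, 45, 45]  (not all equal)
t=2: [6, 6, 12, 12]  (not all equal)
t=3: [22, 22, 31, 31]  (not all equal)
t=4: [47, 47, 33, 33]  (not all equal)
t=5: [21, 21, 21, 21]  (all equal)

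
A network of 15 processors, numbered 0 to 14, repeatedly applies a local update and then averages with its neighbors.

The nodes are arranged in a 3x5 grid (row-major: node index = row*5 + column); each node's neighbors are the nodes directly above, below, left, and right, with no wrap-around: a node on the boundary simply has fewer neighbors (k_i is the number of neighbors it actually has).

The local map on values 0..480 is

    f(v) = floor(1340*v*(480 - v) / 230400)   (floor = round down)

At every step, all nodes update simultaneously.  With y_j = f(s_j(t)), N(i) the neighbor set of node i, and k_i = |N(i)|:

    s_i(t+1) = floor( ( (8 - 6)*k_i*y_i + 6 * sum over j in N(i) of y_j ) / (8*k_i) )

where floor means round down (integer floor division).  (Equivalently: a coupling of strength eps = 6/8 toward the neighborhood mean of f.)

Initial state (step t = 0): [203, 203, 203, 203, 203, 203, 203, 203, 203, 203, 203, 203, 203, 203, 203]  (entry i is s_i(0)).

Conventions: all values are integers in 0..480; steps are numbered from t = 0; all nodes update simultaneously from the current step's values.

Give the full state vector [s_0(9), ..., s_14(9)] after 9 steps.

Simulating step by step:
t=0: [203, 203, 203, 203, 203, 203, 203, 203, 203, 203, 203, 203, 203, 203, 203]
t=1: [327, 327, 327, 327, 327, 327, 327, 327, 327, 327, 327, 327, 327, 327, 327]
t=2: [290, 290, 290, 290, 290, 290, 290, 290, 290, 290, 290, 290, 290, 290, 290]
t=3: [320, 320, 320, 320, 320, 320, 320, 320, 320, 320, 320, 320, 320, 320, 320]
t=4: [297, 297, 297, 297, 297, 297, 297, 297, 297, 297, 297, 297, 297, 297, 297]
t=5: [316, 316, 316, 316, 316, 316, 316, 316, 316, 316, 316, 316, 316, 316, 316]
t=6: [301, 301, 301, 301, 301, 301, 301, 301, 301, 301, 301, 301, 301, 301, 301]
t=7: [313, 313, 313, 313, 313, 313, 313, 313, 313, 313, 313, 313, 313, 313, 313]
t=8: [304, 304, 304, 304, 304, 304, 304, 304, 304, 304, 304, 304, 304, 304, 304]
t=9: [311, 311, 311, 311, 311, 311, 311, 311, 311, 311, 311, 311, 311, 311, 311]

Answer: [311, 311, 311, 311, 311, 311, 311, 311, 311, 311, 311, 311, 311, 311, 311]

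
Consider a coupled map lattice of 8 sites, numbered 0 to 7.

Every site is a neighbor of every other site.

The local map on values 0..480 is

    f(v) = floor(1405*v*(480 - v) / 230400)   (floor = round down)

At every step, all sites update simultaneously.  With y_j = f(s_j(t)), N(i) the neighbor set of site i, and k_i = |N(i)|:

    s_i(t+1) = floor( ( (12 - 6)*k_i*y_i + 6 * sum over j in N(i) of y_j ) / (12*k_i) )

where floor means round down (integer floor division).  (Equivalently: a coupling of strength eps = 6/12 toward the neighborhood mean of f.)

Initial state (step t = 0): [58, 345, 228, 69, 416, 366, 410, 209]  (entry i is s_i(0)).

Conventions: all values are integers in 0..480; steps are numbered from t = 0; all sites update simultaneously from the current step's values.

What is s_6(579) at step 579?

Answer: s_6(579) = 316
Key observation: The state at step 30, [316, 316, 316, 316, 316, 316, 316, 316], reappears at step 31: the system is in a cycle of period 1 from step 30 on.  Therefore the state at step 579 equals the state at step 30 + ((579 - 30) mod 1) = 30, which is [316, 316, 316, 316, 316, 316, 316, 316].

Derivation:
t=0: [58, 345, 228, 69, 416, 366, 410, 209]
t=1: [198, 256, 285, 208, 204, 243, 210, 282]
t=2: [342, 346, 341, 344, 343, 346, 344, 342]
t=3: [286, 283, 286, 285, 285, 283, 285, 286]
t=4: [338, 338, 338, 338, 338, 338, 338, 338]
t=5: [292, 292, 292, 292, 292, 292, 292, 292]
t=6: [334, 334, 334, 334, 334, 334, 334, 334]
t=7: [297, 297, 297, 297, 297, 297, 297, 297]
t=8: [331, 331, 331, 331, 331, 331, 331, 331]
t=9: [300, 300, 300, 300, 300, 300, 300, 300]
t=10: [329, 329, 329, 329, 329, 329, 329, 329]
t=11: [302, 302, 302, 302, 302, 302, 302, 302]
t=12: [327, 327, 327, 327, 327, 327, 327, 327]
t=13: [305, 305, 305, 305, 305, 305, 305, 305]
t=14: [325, 325, 325, 325, 325, 325, 325, 325]
t=15: [307, 307, 307, 307, 307, 307, 307, 307]
t=16: [323, 323, 323, 323, 323, 323, 323, 323]
t=17: [309, 309, 309, 309, 309, 309, 309, 309]
t=18: [322, 322, 322, 322, 322, 322, 322, 322]
t=19: [310, 310, 310, 310, 310, 310, 310, 310]
t=20: [321, 321, 321, 321, 321, 321, 321, 321]
t=21: [311, 311, 311, 311, 311, 311, 311, 311]
t=22: [320, 320, 320, 320, 320, 320, 320, 320]
t=23: [312, 312, 312, 312, 312, 312, 312, 312]
t=24: [319, 319, 319, 319, 319, 319, 319, 319]
t=25: [313, 313, 313, 313, 313, 313, 313, 313]
t=26: [318, 318, 318, 318, 318, 318, 318, 318]
t=27: [314, 314, 314, 314, 314, 314, 314, 314]
t=28: [317, 317, 317, 317, 317, 317, 317, 317]
t=29: [315, 315, 315, 315, 315, 315, 315, 315]
t=30: [316, 316, 316, 316, 316, 316, 316, 316]
t=31: [316, 316, 316, 316, 316, 316, 316, 316]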